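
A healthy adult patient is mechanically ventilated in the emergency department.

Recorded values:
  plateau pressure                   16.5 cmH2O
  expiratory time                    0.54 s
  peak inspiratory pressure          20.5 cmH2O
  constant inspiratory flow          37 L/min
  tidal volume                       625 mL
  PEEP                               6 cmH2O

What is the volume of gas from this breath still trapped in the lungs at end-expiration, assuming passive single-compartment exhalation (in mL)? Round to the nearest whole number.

Flow: 37 L/min ÷ 60 = 0.6167 L/s.
R = (PIP − Pplat)/V̇ = (20.5 − 16.5) / 0.6167 = 4.0/0.6167 = 6.486 cmH2O·s/L.
C = Vt/(Pplat − PEEP) = 625.0 / (16.5 − 6) = 625.0/10.5 = 59.524 mL/cmH2O.
τ = R × C = 6.486 × 0.05952 L/cmH2O = 0.386 s.
Fraction remaining = e^(−Te/τ) = e^(−0.54/0.386) = 0.2469.
Trapped volume = 625.0 × 0.2469 = 154.31 mL.

154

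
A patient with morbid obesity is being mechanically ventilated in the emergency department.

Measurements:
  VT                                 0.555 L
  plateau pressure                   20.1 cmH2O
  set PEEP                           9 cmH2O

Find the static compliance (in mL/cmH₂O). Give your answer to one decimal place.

50.0

Cstat = Vt / (Pplat − PEEP) = 555 / (20.1 − 9) = 555 / 11.1 = 50.0 mL/cmH2O.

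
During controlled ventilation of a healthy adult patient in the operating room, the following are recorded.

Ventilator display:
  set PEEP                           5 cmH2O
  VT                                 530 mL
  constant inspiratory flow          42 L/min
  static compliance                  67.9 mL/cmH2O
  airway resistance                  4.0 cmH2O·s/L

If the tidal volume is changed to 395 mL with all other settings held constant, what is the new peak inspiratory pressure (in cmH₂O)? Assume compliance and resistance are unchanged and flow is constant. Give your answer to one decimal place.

13.6

Flow: 42 L/min ÷ 60 = 0.7 L/s.
PIP = Vt/C + R·V̇ + PEEP (constant-flow equation of motion).
Only the elastic term changes: ΔPIP = ΔVt / C = (395 − 530) / 67.9 = -1.988 cmH2O.
Original PIP = 530/67.9 + 4.0×0.7 + 5 = 15.606 cmH2O; new PIP = 15.606 + (-1.988) = 13.618 cmH2O.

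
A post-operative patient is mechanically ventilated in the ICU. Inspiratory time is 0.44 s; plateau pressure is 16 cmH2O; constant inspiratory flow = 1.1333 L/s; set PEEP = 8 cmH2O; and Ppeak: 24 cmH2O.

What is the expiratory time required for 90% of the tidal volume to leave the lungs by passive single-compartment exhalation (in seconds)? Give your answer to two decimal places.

Vt = flow × Ti = 1.1333 L/s × 0.44 s × 1000 mL/L = 498.65 mL.
R = (PIP − Pplat)/V̇ = (24 − 16) / 1.1333 = 8.0/1.1333 = 7.059 cmH2O·s/L.
C = Vt/(Pplat − PEEP) = 498.65 / (16 − 8) = 498.65/8.0 = 62.331 mL/cmH2O.
τ = R × C = 7.059 × 0.06233 L/cmH2O = 0.44 s.
t = −τ·ln(1 − 0.90) = −0.44·ln(0.1) = 1.013 s.

1.01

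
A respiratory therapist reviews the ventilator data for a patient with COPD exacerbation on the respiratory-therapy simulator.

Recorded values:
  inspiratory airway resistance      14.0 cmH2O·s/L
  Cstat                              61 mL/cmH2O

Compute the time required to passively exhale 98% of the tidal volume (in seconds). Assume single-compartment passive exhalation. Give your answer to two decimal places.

3.34

τ = R × C = 14.0 × 61 mL/cmH2O = 14.0 × 0.061 L/cmH2O = 0.854 s.
Exhaled fraction f = 1 − e^(−t/τ) → t = −τ·ln(1 − f) = −0.854·ln(0.02) = 3.341 s.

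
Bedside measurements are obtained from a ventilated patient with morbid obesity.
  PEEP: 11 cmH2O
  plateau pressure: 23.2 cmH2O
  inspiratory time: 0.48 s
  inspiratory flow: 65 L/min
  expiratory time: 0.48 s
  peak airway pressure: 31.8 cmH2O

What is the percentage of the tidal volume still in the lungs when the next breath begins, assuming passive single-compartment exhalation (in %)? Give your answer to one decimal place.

24.2

Flow: 65 L/min ÷ 60 = 1.0833 L/s.
Vt = flow × Ti = 1.0833 L/s × 0.48 s × 1000 mL/L = 519.98 mL.
R = (PIP − Pplat)/V̇ = (31.8 − 23.2) / 1.0833 = 8.6/1.0833 = 7.939 cmH2O·s/L.
C = Vt/(Pplat − PEEP) = 519.98 / (23.2 − 11) = 519.98/12.2 = 42.621 mL/cmH2O.
τ = R × C = 7.939 × 0.04262 L/cmH2O = 0.3384 s.
Fraction remaining at end-expiration = e^(−Te/τ) = e^(−0.48/0.3384) = 0.2421 → 24.21%.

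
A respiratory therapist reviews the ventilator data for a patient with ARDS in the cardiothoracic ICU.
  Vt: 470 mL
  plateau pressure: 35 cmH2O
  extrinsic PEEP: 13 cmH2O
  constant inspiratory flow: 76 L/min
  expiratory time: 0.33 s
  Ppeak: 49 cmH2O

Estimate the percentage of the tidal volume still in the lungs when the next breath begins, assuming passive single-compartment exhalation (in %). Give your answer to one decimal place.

24.7

Flow: 76 L/min ÷ 60 = 1.2667 L/s.
R = (PIP − Pplat)/V̇ = (49 − 35) / 1.2667 = 14.0/1.2667 = 11.052 cmH2O·s/L.
C = Vt/(Pplat − PEEP) = 470.0 / (35 − 13) = 470.0/22.0 = 21.364 mL/cmH2O.
τ = R × C = 11.052 × 0.02136 L/cmH2O = 0.2361 s.
Fraction remaining at end-expiration = e^(−Te/τ) = e^(−0.33/0.2361) = 0.2472 → 24.72%.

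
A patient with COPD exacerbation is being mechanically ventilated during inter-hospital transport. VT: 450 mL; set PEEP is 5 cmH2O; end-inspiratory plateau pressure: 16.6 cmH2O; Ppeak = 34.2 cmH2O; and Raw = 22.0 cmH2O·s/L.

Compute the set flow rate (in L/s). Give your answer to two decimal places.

0.80

flow = (PIP − Pplat) / Raw = 17.6 / 22.0 = 0.8 L/s.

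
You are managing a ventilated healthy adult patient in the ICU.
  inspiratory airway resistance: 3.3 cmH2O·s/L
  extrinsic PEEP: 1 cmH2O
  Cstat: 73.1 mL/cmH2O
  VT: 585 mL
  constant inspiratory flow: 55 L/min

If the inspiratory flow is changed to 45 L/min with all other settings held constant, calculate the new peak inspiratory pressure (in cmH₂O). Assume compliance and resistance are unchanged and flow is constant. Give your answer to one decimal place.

11.5

Flow: 55 L/min ÷ 60 = 0.9167 L/s.
New flow: 45 L/min ÷ 60 = 0.75 L/s.
PIP = Vt/C + R·V̇ + PEEP (constant-flow equation of motion).
Only the resistive term changes: ΔPIP = R × ΔV̇ = 3.3 × (0.75 − 0.9167) = 3.3 × -0.1667 = -0.5501 cmH2O.
Original PIP = 585/73.1 + 3.3×0.9167 + 1 = 12.028 cmH2O; new PIP = 12.028 + (-0.5501) = 11.478 cmH2O.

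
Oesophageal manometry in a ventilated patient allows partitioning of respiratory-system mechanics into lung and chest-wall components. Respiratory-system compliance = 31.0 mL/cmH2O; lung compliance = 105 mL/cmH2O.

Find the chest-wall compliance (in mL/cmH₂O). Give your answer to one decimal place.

44.0

1/Ccw = 1/Crs − 1/CL.
1/Ccw = 1/31.0 − 1/105 = 0.02273.
Ccw = 43.995 mL/cmH2O.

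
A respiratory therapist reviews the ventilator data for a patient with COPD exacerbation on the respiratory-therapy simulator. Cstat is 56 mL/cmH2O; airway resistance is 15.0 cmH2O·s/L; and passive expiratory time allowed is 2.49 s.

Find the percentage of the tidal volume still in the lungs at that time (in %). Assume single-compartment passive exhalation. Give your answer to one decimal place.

5.2

τ = R × C = 15.0 × 56 mL/cmH2O = 15.0 × 0.056 L/cmH2O = 0.84 s.
Passive exhalation: V(t)/V₀ = e^(−t/τ) = e^(−2.49/0.84) = 0.0516.
Fraction remaining = 0.0516 → 5.16%.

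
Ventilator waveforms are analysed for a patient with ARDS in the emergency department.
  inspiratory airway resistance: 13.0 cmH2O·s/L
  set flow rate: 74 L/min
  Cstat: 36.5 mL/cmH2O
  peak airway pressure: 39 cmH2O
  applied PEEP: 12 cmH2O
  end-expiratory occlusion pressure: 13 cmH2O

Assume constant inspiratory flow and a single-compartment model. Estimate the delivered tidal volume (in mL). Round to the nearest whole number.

364

Flow: 74 L/min ÷ 60 = 1.2333 L/s.
Total PEEP = 13 cmH2O (set 12 + intrinsic 1); this is the baseline alveolar pressure.
Equation of motion (constant flow): PIP = Vt/C + R·V̇ + PEEP.
Vt/C = PIP − R·V̇ − PEEP = 39 − 16.033 − 13 = 9.967 cmH2O.
Vt = C × 9.967 = 36.5 × 9.967 = 363.8 mL.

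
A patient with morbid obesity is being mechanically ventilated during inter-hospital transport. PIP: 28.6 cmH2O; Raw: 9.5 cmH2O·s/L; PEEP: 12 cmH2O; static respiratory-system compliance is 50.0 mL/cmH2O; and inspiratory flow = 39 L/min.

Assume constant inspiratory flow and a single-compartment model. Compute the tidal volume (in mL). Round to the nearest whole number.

Flow: 39 L/min ÷ 60 = 0.65 L/s.
Equation of motion (constant flow): PIP = Vt/C + R·V̇ + PEEP.
Vt/C = PIP − R·V̇ − PEEP = 28.6 − 6.175 − 12 = 10.425 cmH2O.
Vt = C × 10.425 = 50.0 × 10.425 = 521.25 mL.

521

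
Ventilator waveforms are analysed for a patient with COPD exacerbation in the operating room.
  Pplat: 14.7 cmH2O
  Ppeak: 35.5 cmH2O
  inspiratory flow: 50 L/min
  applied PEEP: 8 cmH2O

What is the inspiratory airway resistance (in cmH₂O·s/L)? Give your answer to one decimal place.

Flow: 50 L/min ÷ 60 = 0.8333 L/s.
Raw = (PIP − Pplat) / flow = (35.5 − 14.7) / 0.8333 = 20.8 / 0.8333 = 24.961 cmH2O·s/L.

25.0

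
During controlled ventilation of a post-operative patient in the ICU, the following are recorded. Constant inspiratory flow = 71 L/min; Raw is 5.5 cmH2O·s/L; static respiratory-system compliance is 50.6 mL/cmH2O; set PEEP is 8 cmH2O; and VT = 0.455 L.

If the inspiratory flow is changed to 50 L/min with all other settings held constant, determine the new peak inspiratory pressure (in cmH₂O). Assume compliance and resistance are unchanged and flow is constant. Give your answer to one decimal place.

21.6

Flow: 71 L/min ÷ 60 = 1.1833 L/s.
New flow: 50 L/min ÷ 60 = 0.8333 L/s.
PIP = Vt/C + R·V̇ + PEEP (constant-flow equation of motion).
Only the resistive term changes: ΔPIP = R × ΔV̇ = 5.5 × (0.8333 − 1.1833) = 5.5 × -0.35 = -1.925 cmH2O.
Original PIP = 455/50.6 + 5.5×1.1833 + 8 = 23.5 cmH2O; new PIP = 23.5 + (-1.925) = 21.575 cmH2O.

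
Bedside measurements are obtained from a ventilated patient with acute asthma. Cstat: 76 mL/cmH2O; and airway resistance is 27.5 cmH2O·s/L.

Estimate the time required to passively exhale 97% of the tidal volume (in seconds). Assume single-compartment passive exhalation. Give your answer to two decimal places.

7.33

τ = R × C = 27.5 × 76 mL/cmH2O = 27.5 × 0.076 L/cmH2O = 2.09 s.
Exhaled fraction f = 1 − e^(−t/τ) → t = −τ·ln(1 − f) = −2.09·ln(0.03) = 7.329 s.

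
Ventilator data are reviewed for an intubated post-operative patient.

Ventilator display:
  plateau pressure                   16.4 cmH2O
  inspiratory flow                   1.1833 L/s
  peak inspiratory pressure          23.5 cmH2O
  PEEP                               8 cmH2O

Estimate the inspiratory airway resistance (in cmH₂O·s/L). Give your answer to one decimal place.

Raw = (PIP − Pplat) / flow = (23.5 − 16.4) / 1.1833 = 7.1 / 1.1833 = 6.0 cmH2O·s/L.

6.0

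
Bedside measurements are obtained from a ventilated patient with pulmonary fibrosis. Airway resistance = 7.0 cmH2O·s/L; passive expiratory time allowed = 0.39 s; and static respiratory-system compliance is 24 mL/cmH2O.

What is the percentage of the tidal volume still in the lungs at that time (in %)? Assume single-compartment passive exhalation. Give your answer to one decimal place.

9.8

τ = R × C = 7.0 × 24 mL/cmH2O = 7.0 × 0.024 L/cmH2O = 0.168 s.
Passive exhalation: V(t)/V₀ = e^(−t/τ) = e^(−0.39/0.168) = 0.09813.
Fraction remaining = 0.09813 → 9.813%.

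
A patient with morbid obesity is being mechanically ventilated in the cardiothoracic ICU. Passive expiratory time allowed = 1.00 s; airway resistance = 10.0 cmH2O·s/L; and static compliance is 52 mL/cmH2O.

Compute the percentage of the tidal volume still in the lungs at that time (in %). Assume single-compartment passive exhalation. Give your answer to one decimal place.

τ = R × C = 10.0 × 52 mL/cmH2O = 10.0 × 0.052 L/cmH2O = 0.52 s.
Passive exhalation: V(t)/V₀ = e^(−t/τ) = e^(−1.00/0.52) = 0.1462.
Fraction remaining = 0.1462 → 14.62%.

14.6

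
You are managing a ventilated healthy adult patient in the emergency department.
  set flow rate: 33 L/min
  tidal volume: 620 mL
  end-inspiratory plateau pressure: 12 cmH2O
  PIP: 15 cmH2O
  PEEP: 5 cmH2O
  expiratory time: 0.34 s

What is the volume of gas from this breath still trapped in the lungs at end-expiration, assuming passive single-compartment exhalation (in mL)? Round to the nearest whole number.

Flow: 33 L/min ÷ 60 = 0.55 L/s.
R = (PIP − Pplat)/V̇ = (15 − 12) / 0.55 = 3.0/0.55 = 5.455 cmH2O·s/L.
C = Vt/(Pplat − PEEP) = 620.0 / (12 − 5) = 620.0/7.0 = 88.571 mL/cmH2O.
τ = R × C = 5.455 × 0.08857 L/cmH2O = 0.4831 s.
Fraction remaining = e^(−Te/τ) = e^(−0.34/0.4831) = 0.4947.
Trapped volume = 620.0 × 0.4947 = 306.71 mL.

307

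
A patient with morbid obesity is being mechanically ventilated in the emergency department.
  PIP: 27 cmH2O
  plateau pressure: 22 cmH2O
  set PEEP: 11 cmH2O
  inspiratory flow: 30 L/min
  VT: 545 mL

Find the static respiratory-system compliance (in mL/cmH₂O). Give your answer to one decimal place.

49.5

Cstat = Vt / (Pplat − PEEP) = 545 / (22 − 11) = 545 / 11.0 = 49.545 mL/cmH2O.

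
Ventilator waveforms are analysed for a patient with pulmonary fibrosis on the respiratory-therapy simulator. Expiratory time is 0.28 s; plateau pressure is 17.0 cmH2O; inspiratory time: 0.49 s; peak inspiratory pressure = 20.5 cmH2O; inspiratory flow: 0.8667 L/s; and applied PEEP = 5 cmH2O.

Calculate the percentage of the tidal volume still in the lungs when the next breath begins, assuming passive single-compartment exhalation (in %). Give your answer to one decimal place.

14.1

Vt = flow × Ti = 0.8667 L/s × 0.49 s × 1000 mL/L = 424.68 mL.
R = (PIP − Pplat)/V̇ = (20.5 − 17.0) / 0.8667 = 3.5/0.8667 = 4.038 cmH2O·s/L.
C = Vt/(Pplat − PEEP) = 424.68 / (17.0 − 5) = 424.68/12.0 = 35.39 mL/cmH2O.
τ = R × C = 4.038 × 0.03539 L/cmH2O = 0.1429 s.
Fraction remaining at end-expiration = e^(−Te/τ) = e^(−0.28/0.1429) = 0.1409 → 14.09%.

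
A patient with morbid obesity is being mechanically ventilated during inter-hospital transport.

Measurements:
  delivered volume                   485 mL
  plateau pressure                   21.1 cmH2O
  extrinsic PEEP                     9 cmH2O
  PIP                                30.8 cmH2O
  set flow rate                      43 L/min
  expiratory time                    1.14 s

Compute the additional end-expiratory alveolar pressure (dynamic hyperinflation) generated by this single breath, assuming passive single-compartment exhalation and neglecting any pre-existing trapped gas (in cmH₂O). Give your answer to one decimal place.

1.5

Flow: 43 L/min ÷ 60 = 0.7167 L/s.
R = (PIP − Pplat)/V̇ = (30.8 − 21.1) / 0.7167 = 9.7/0.7167 = 13.534 cmH2O·s/L.
C = Vt/(Pplat − PEEP) = 485.0 / (21.1 − 9) = 485.0/12.1 = 40.083 mL/cmH2O.
τ = R × C = 13.534 × 0.04008 L/cmH2O = 0.5424 s.
Fraction remaining = e^(−Te/τ) = e^(−1.14/0.5424) = 0.1222; trapped volume = 485.0 × 0.1222 = 59.267 mL.
Additional alveolar pressure from trapping ≈ V_trapped / C = 59.267 / 40.083 = 1.479 cmH2O.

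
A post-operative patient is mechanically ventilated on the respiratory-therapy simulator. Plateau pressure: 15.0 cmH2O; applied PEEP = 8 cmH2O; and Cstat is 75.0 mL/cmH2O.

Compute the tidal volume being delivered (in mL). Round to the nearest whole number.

525

Vt = Cstat × (Pplat − PEEP) = 75.0 × (15.0 − 8) = 75.0 × 7.0 = 525.0 mL.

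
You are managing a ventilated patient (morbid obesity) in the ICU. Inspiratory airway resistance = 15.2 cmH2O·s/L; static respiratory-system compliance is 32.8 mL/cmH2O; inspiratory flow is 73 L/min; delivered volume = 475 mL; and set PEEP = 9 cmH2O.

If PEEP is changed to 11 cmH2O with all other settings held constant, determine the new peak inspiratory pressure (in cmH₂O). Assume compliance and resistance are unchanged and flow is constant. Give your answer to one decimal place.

44.0

Flow: 73 L/min ÷ 60 = 1.2167 L/s.
PIP = Vt/C + R·V̇ + PEEP (constant-flow equation of motion).
Only the baseline term changes: ΔPIP = ΔPEEP = 11 − 9 = 2.0 cmH2O.
Original PIP = 475/32.8 + 15.2×1.2167 + 9 = 41.976 cmH2O; new PIP = 41.976 + (2.0) = 43.976 cmH2O.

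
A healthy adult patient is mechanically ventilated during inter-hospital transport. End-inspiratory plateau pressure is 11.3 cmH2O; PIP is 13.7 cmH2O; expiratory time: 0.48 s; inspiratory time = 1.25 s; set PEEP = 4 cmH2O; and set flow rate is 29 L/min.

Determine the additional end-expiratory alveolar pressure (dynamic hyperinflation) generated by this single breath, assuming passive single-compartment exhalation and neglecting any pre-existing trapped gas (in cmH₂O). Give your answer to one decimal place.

2.3

Flow: 29 L/min ÷ 60 = 0.4833 L/s.
Vt = flow × Ti = 0.4833 L/s × 1.25 s × 1000 mL/L = 604.13 mL.
R = (PIP − Pplat)/V̇ = (13.7 − 11.3) / 0.4833 = 2.4/0.4833 = 4.966 cmH2O·s/L.
C = Vt/(Pplat − PEEP) = 604.13 / (11.3 − 4) = 604.13/7.3 = 82.758 mL/cmH2O.
τ = R × C = 4.966 × 0.08276 L/cmH2O = 0.411 s.
Fraction remaining = e^(−Te/τ) = e^(−0.48/0.411) = 0.311; trapped volume = 604.13 × 0.311 = 187.88 mL.
Additional alveolar pressure from trapping ≈ V_trapped / C = 187.88 / 82.758 = 2.27 cmH2O.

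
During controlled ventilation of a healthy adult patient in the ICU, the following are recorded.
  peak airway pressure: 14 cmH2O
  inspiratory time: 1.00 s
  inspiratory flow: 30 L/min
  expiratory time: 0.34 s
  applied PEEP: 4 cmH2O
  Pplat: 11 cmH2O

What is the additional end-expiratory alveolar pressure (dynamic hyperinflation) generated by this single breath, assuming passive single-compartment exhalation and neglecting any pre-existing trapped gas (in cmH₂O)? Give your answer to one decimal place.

3.2

Flow: 30 L/min ÷ 60 = 0.5 L/s.
Vt = flow × Ti = 0.5 L/s × 1.00 s × 1000 mL/L = 500.0 mL.
R = (PIP − Pplat)/V̇ = (14 − 11) / 0.5 = 3.0/0.5 = 6.0 cmH2O·s/L.
C = Vt/(Pplat − PEEP) = 500.0 / (11 − 4) = 500.0/7.0 = 71.429 mL/cmH2O.
τ = R × C = 6.0 × 0.07143 L/cmH2O = 0.4286 s.
Fraction remaining = e^(−Te/τ) = e^(−0.34/0.4286) = 0.4524; trapped volume = 500.0 × 0.4524 = 226.2 mL.
Additional alveolar pressure from trapping ≈ V_trapped / C = 226.2 / 71.429 = 3.167 cmH2O.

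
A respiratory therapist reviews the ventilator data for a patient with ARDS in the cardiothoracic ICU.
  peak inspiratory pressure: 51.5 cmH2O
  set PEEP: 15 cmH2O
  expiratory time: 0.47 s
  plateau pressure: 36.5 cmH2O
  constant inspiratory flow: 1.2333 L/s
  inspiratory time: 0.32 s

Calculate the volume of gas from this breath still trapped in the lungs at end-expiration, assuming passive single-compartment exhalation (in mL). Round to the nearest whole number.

Vt = flow × Ti = 1.2333 L/s × 0.32 s × 1000 mL/L = 394.66 mL.
R = (PIP − Pplat)/V̇ = (51.5 − 36.5) / 1.2333 = 15.0/1.2333 = 12.162 cmH2O·s/L.
C = Vt/(Pplat − PEEP) = 394.66 / (36.5 − 15) = 394.66/21.5 = 18.356 mL/cmH2O.
τ = R × C = 12.162 × 0.01836 L/cmH2O = 0.2233 s.
Fraction remaining = e^(−Te/τ) = e^(−0.47/0.2233) = 0.1219.
Trapped volume = 394.66 × 0.1219 = 48.109 mL.

48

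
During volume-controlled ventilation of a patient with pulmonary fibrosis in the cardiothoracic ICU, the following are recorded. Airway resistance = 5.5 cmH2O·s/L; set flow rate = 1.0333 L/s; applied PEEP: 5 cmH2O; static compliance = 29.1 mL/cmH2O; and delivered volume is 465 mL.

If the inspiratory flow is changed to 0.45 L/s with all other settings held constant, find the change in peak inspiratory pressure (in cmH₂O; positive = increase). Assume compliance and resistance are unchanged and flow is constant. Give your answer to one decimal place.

-3.2

PIP = Vt/C + R·V̇ + PEEP (constant-flow equation of motion).
Only the resistive term changes: ΔPIP = R × ΔV̇ = 5.5 × (0.45 − 1.0333) = 5.5 × -0.5833 = -3.208 cmH2O.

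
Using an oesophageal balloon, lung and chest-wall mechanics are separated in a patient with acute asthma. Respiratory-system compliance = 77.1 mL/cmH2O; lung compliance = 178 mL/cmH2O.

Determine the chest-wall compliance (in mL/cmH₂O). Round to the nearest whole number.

1/Ccw = 1/Crs − 1/CL.
1/Ccw = 1/77.1 − 1/178 = 0.007352.
Ccw = 136.02 mL/cmH2O.

136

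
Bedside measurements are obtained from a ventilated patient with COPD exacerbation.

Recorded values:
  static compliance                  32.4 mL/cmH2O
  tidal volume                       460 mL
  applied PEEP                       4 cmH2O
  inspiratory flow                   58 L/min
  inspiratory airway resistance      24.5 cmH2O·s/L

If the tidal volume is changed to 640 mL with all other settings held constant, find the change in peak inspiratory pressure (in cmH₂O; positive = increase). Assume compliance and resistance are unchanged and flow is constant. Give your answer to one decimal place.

5.6

PIP = Vt/C + R·V̇ + PEEP (constant-flow equation of motion).
Only the elastic term changes: ΔPIP = ΔVt / C = (640 − 460) / 32.4 = 5.556 cmH2O.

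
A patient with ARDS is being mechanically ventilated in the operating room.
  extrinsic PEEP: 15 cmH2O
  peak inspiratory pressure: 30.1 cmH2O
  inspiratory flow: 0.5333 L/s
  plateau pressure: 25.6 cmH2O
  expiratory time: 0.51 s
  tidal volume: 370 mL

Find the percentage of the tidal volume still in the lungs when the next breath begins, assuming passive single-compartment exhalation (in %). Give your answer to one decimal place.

17.7

R = (PIP − Pplat)/V̇ = (30.1 − 25.6) / 0.5333 = 4.5/0.5333 = 8.438 cmH2O·s/L.
C = Vt/(Pplat − PEEP) = 370.0 / (25.6 − 15) = 370.0/10.6 = 34.906 mL/cmH2O.
τ = R × C = 8.438 × 0.03491 L/cmH2O = 0.2946 s.
Fraction remaining at end-expiration = e^(−Te/τ) = e^(−0.51/0.2946) = 0.1771 → 17.71%.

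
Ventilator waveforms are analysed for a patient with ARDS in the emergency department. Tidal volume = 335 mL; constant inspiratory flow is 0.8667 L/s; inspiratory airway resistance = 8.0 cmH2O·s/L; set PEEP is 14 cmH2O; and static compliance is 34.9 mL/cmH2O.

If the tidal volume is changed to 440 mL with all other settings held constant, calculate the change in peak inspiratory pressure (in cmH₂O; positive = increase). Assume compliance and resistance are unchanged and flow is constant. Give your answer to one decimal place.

PIP = Vt/C + R·V̇ + PEEP (constant-flow equation of motion).
Only the elastic term changes: ΔPIP = ΔVt / C = (440 − 335) / 34.9 = 3.009 cmH2O.

3.0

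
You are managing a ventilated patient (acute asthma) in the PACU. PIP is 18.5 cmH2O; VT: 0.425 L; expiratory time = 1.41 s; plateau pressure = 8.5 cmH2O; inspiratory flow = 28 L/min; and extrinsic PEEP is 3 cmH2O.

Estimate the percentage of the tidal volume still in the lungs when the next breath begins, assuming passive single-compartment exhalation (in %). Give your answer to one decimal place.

42.7

Flow: 28 L/min ÷ 60 = 0.4667 L/s.
R = (PIP − Pplat)/V̇ = (18.5 − 8.5) / 0.4667 = 10.0/0.4667 = 21.427 cmH2O·s/L.
C = Vt/(Pplat − PEEP) = 425.0 / (8.5 − 3) = 425.0/5.5 = 77.273 mL/cmH2O.
τ = R × C = 21.427 × 0.07727 L/cmH2O = 1.656 s.
Fraction remaining at end-expiration = e^(−Te/τ) = e^(−1.41/1.656) = 0.4268 → 42.68%.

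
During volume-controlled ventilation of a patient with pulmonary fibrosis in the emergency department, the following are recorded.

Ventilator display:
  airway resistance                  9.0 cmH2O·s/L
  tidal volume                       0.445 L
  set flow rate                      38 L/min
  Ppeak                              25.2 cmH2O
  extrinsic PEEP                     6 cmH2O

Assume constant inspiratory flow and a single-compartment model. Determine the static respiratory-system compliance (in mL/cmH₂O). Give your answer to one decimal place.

Flow: 38 L/min ÷ 60 = 0.6333 L/s.
Equation of motion (constant flow): PIP = Vt/C + R·V̇ + PEEP.
Vt/C = PIP − R·V̇ − PEEP = 25.2 − 9.0×0.6333 − 6 = 25.2 − 5.7 − 6 = 13.5 cmH2O.
C = Vt / 13.5 = 445 / 13.5 = 32.963 mL/cmH2O.

33.0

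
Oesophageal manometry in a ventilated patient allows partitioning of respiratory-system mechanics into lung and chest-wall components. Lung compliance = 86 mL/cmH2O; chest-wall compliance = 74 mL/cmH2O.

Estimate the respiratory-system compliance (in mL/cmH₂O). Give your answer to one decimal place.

Lung and chest wall are elastances in series: 1/Crs = 1/CL + 1/Ccw.
1/Crs = 1/86 + 1/74 = 0.02514.
Crs = 39.777 mL/cmH2O.

39.8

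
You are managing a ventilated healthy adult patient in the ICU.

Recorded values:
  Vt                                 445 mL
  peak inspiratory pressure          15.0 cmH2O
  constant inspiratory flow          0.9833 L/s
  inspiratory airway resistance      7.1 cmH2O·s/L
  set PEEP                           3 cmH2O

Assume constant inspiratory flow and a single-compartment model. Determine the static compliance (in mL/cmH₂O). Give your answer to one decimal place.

Equation of motion (constant flow): PIP = Vt/C + R·V̇ + PEEP.
Vt/C = PIP − R·V̇ − PEEP = 15.0 − 7.1×0.9833 − 3 = 15.0 − 6.981 − 3 = 5.019 cmH2O.
C = Vt / 5.019 = 445 / 5.019 = 88.663 mL/cmH2O.

88.7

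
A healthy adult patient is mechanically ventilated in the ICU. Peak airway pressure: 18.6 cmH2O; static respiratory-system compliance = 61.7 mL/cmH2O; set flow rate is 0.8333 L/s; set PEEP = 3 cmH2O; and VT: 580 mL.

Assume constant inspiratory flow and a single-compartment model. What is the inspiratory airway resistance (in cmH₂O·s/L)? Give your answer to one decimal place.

Equation of motion (constant flow): PIP = Vt/C + R·V̇ + PEEP.
R·V̇ = PIP − Vt/C − PEEP = 18.6 − 580/61.7 − 3 = 18.6 − 9.4 − 3 = 6.2 cmH2O.
R = 6.2 / 0.8333 = 7.44 cmH2O·s/L.

7.4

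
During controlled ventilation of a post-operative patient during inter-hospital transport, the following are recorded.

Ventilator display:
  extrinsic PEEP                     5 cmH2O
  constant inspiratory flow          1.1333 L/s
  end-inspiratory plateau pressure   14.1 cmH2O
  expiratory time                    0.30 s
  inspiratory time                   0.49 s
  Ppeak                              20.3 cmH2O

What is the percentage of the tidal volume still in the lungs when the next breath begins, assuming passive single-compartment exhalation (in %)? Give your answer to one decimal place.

40.7

Vt = flow × Ti = 1.1333 L/s × 0.49 s × 1000 mL/L = 555.32 mL.
R = (PIP − Pplat)/V̇ = (20.3 − 14.1) / 1.1333 = 6.2/1.1333 = 5.471 cmH2O·s/L.
C = Vt/(Pplat − PEEP) = 555.32 / (14.1 − 5) = 555.32/9.1 = 61.024 mL/cmH2O.
τ = R × C = 5.471 × 0.06102 L/cmH2O = 0.3338 s.
Fraction remaining at end-expiration = e^(−Te/τ) = e^(−0.30/0.3338) = 0.4071 → 40.71%.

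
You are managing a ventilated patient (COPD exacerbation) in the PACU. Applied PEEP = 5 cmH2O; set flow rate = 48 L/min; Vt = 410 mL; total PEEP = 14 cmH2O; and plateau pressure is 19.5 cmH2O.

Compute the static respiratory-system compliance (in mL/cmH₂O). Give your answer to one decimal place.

End-expiratory occlusion gives total PEEP = 14 cmH2O (intrinsic PEEP = 14 − 5 = 9). Use total PEEP for the elastic gradient.
Cstat = Vt / (Pplat − PEEPtotal) = 410 / (19.5 − 14) = 410 / 5.5 = 74.545 mL/cmH2O.

74.5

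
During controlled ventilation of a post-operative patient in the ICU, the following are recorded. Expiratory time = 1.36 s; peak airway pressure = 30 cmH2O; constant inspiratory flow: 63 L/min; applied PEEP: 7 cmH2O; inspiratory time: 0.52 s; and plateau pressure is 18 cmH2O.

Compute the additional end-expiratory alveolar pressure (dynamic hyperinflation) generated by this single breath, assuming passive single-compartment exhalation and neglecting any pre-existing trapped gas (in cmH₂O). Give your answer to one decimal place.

1.0

Flow: 63 L/min ÷ 60 = 1.05 L/s.
Vt = flow × Ti = 1.05 L/s × 0.52 s × 1000 mL/L = 546.0 mL.
R = (PIP − Pplat)/V̇ = (30 − 18) / 1.05 = 12.0/1.05 = 11.429 cmH2O·s/L.
C = Vt/(Pplat − PEEP) = 546.0 / (18 − 7) = 546.0/11.0 = 49.636 mL/cmH2O.
τ = R × C = 11.429 × 0.04964 L/cmH2O = 0.5673 s.
Fraction remaining = e^(−Te/τ) = e^(−1.36/0.5673) = 0.09096; trapped volume = 546.0 × 0.09096 = 49.664 mL.
Additional alveolar pressure from trapping ≈ V_trapped / C = 49.664 / 49.636 = 1.001 cmH2O.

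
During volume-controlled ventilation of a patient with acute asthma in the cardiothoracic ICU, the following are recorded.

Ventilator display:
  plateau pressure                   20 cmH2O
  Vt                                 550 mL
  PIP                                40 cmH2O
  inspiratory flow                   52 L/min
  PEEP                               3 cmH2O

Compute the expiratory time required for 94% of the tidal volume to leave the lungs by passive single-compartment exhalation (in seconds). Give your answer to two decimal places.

2.10

Flow: 52 L/min ÷ 60 = 0.8667 L/s.
R = (PIP − Pplat)/V̇ = (40 − 20) / 0.8667 = 20.0/0.8667 = 23.076 cmH2O·s/L.
C = Vt/(Pplat − PEEP) = 550.0 / (20 − 3) = 550.0/17.0 = 32.353 mL/cmH2O.
τ = R × C = 23.076 × 0.03235 L/cmH2O = 0.7465 s.
t = −τ·ln(1 − 0.94) = −0.7465·ln(0.06) = 2.1 s.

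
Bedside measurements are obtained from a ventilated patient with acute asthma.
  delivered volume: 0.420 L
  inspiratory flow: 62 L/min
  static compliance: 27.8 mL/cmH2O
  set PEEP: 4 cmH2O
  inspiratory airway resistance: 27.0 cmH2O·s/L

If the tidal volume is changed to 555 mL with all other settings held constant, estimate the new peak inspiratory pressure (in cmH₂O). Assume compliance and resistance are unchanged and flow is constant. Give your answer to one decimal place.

Flow: 62 L/min ÷ 60 = 1.0333 L/s.
PIP = Vt/C + R·V̇ + PEEP (constant-flow equation of motion).
Only the elastic term changes: ΔPIP = ΔVt / C = (555 − 420) / 27.8 = 4.856 cmH2O.
Original PIP = 420/27.8 + 27.0×1.0333 + 4 = 47.007 cmH2O; new PIP = 47.007 + (4.856) = 51.863 cmH2O.

51.9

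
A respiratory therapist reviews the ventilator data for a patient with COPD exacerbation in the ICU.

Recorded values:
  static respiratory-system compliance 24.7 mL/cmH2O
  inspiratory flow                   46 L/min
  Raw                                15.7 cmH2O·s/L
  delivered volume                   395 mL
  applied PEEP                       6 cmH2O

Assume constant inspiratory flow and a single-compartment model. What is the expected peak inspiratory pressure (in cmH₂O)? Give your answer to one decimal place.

Flow: 46 L/min ÷ 60 = 0.7667 L/s.
Equation of motion (constant flow): PIP = Vt/C + R·V̇ + PEEP.
PIP = 395/24.7 + 15.7×0.7667 + 6 = 15.992 + 12.037 + 6 = 34.029 cmH2O.

34.0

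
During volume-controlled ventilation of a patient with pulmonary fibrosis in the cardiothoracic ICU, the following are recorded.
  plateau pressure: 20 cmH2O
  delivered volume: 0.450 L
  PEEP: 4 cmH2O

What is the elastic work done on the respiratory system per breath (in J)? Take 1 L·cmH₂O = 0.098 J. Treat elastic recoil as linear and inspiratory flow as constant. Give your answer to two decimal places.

0.35

Elastic work ≈ ½ × (Pplat − PEEP) × Vt = 0.5 × (20 − 4) × 0.450 L = 0.5 × 16.0 × 0.450 = 3.6 L·cmH2O.
× 0.098 J/(L·cmH2O) → 0.3528 J.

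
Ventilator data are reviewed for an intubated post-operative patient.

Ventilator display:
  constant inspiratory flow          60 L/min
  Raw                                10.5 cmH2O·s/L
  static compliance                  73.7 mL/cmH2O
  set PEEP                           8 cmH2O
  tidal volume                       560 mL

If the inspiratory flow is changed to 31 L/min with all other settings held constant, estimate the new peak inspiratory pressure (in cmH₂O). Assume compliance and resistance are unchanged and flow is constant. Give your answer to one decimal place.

21.0

Flow: 60 L/min ÷ 60 = 1 L/s.
New flow: 31 L/min ÷ 60 = 0.5167 L/s.
PIP = Vt/C + R·V̇ + PEEP (constant-flow equation of motion).
Only the resistive term changes: ΔPIP = R × ΔV̇ = 10.5 × (0.5167 − 1) = 10.5 × -0.4833 = -5.075 cmH2O.
Original PIP = 560/73.7 + 10.5×1 + 8 = 26.098 cmH2O; new PIP = 26.098 + (-5.075) = 21.023 cmH2O.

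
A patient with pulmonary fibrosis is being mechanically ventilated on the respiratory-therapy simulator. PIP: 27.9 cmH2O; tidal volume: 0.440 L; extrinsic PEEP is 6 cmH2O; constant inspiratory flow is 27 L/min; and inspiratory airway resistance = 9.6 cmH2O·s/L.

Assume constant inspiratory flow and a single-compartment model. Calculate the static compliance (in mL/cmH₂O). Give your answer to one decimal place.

25.0

Flow: 27 L/min ÷ 60 = 0.45 L/s.
Equation of motion (constant flow): PIP = Vt/C + R·V̇ + PEEP.
Vt/C = PIP − R·V̇ − PEEP = 27.9 − 9.6×0.45 − 6 = 27.9 − 4.32 − 6 = 17.58 cmH2O.
C = Vt / 17.58 = 440 / 17.58 = 25.028 mL/cmH2O.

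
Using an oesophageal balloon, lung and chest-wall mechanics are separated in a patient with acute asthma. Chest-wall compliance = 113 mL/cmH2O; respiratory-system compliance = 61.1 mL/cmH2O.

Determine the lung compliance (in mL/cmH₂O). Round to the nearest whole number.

133

1/CL = 1/Crs − 1/Ccw.
1/CL = 1/61.1 − 1/113 = 0.007517.
CL = 133.03 mL/cmH2O.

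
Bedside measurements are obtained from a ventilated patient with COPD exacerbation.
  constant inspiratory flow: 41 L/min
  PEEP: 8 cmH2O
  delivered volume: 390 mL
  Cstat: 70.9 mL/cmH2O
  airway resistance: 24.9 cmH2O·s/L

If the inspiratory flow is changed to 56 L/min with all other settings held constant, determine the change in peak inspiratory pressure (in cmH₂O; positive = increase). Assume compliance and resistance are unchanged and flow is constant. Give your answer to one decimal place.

6.2

Flow: 41 L/min ÷ 60 = 0.6833 L/s.
New flow: 56 L/min ÷ 60 = 0.9333 L/s.
PIP = Vt/C + R·V̇ + PEEP (constant-flow equation of motion).
Only the resistive term changes: ΔPIP = R × ΔV̇ = 24.9 × (0.9333 − 0.6833) = 24.9 × 0.25 = 6.225 cmH2O.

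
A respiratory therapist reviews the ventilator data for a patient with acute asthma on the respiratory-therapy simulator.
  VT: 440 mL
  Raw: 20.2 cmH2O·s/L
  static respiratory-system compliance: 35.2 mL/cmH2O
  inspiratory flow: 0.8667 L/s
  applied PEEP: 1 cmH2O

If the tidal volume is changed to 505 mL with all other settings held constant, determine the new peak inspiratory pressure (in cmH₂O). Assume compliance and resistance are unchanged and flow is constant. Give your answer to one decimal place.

PIP = Vt/C + R·V̇ + PEEP (constant-flow equation of motion).
Only the elastic term changes: ΔPIP = ΔVt / C = (505 − 440) / 35.2 = 1.847 cmH2O.
Original PIP = 440/35.2 + 20.2×0.8667 + 1 = 31.007 cmH2O; new PIP = 31.007 + (1.847) = 32.854 cmH2O.

32.9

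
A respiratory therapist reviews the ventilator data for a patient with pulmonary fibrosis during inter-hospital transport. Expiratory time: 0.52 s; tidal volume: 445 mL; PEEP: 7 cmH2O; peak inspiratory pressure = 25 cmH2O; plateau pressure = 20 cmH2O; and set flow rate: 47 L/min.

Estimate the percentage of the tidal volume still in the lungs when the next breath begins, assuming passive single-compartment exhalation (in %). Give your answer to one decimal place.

9.3

Flow: 47 L/min ÷ 60 = 0.7833 L/s.
R = (PIP − Pplat)/V̇ = (25 − 20) / 0.7833 = 5.0/0.7833 = 6.383 cmH2O·s/L.
C = Vt/(Pplat − PEEP) = 445.0 / (20 − 7) = 445.0/13.0 = 34.231 mL/cmH2O.
τ = R × C = 6.383 × 0.03423 L/cmH2O = 0.2185 s.
Fraction remaining at end-expiration = e^(−Te/τ) = e^(−0.52/0.2185) = 0.09256 → 9.256%.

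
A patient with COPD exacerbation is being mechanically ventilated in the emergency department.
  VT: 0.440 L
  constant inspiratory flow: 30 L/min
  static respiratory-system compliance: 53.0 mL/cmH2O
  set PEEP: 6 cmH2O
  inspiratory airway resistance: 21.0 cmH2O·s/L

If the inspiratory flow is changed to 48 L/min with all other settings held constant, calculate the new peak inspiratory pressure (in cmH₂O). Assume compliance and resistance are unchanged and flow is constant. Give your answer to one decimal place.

31.1

Flow: 30 L/min ÷ 60 = 0.5 L/s.
New flow: 48 L/min ÷ 60 = 0.8 L/s.
PIP = Vt/C + R·V̇ + PEEP (constant-flow equation of motion).
Only the resistive term changes: ΔPIP = R × ΔV̇ = 21.0 × (0.8 − 0.5) = 21.0 × 0.3 = 6.3 cmH2O.
Original PIP = 440/53.0 + 21.0×0.5 + 6 = 24.802 cmH2O; new PIP = 24.802 + (6.3) = 31.102 cmH2O.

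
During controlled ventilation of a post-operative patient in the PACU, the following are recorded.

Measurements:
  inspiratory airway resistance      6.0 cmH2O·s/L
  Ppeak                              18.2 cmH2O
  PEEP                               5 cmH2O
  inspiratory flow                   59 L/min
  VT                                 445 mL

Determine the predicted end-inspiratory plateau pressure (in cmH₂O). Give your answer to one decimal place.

12.3

Flow: 59 L/min ÷ 60 = 0.9833 L/s.
Pplat = PIP − Raw × flow = 18.2 − 6.0 × 0.9833 = 18.2 − 5.9 = 12.3 cmH2O.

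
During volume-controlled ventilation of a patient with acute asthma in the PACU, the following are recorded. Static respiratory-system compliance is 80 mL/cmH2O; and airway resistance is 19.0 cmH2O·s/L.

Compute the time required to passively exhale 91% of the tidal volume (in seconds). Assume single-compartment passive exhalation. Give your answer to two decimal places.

τ = R × C = 19.0 × 80 mL/cmH2O = 19.0 × 0.080 L/cmH2O = 1.52 s.
Exhaled fraction f = 1 − e^(−t/τ) → t = −τ·ln(1 − f) = −1.52·ln(0.09) = 3.66 s.

3.66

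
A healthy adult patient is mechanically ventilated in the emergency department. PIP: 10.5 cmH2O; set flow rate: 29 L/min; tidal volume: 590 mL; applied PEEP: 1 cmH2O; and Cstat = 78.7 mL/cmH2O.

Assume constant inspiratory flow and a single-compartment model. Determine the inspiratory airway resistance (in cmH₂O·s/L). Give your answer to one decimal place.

Flow: 29 L/min ÷ 60 = 0.4833 L/s.
Equation of motion (constant flow): PIP = Vt/C + R·V̇ + PEEP.
R·V̇ = PIP − Vt/C − PEEP = 10.5 − 590/78.7 − 1 = 10.5 − 7.497 − 1 = 2.003 cmH2O.
R = 2.003 / 0.4833 = 4.144 cmH2O·s/L.

4.1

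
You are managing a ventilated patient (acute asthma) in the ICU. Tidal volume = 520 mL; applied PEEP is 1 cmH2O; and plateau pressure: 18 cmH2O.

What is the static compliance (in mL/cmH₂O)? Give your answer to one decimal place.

30.6

Cstat = Vt / (Pplat − PEEP) = 520 / (18 − 1) = 520 / 17.0 = 30.588 mL/cmH2O.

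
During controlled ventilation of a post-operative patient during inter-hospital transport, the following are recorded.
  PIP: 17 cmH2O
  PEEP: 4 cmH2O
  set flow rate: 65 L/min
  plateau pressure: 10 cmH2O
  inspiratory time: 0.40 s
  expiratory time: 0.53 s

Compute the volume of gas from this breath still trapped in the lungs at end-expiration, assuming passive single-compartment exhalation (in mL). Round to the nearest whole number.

Flow: 65 L/min ÷ 60 = 1.0833 L/s.
Vt = flow × Ti = 1.0833 L/s × 0.40 s × 1000 mL/L = 433.32 mL.
R = (PIP − Pplat)/V̇ = (17 − 10) / 1.0833 = 7.0/1.0833 = 6.462 cmH2O·s/L.
C = Vt/(Pplat − PEEP) = 433.32 / (10 − 4) = 433.32/6.0 = 72.22 mL/cmH2O.
τ = R × C = 6.462 × 0.07222 L/cmH2O = 0.4667 s.
Fraction remaining = e^(−Te/τ) = e^(−0.53/0.4667) = 0.3212.
Trapped volume = 433.32 × 0.3212 = 139.18 mL.

139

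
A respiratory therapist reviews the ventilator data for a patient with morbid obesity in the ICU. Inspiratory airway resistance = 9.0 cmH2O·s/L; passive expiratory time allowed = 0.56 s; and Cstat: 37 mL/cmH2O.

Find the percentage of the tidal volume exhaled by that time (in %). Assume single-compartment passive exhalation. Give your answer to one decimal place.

81.4

τ = R × C = 9.0 × 37 mL/cmH2O = 9.0 × 0.037 L/cmH2O = 0.333 s.
Passive exhalation: V(t)/V₀ = e^(−t/τ) = e^(−0.56/0.333) = 0.1861.
Fraction exhaled = 1 − 0.1861 = 0.8139 → 81.39%.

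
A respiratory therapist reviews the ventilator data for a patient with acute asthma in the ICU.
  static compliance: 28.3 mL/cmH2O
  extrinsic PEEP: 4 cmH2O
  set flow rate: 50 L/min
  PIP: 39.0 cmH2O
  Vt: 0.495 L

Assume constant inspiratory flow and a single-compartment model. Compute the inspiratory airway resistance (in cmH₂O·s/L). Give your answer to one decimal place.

21.0

Flow: 50 L/min ÷ 60 = 0.8333 L/s.
Equation of motion (constant flow): PIP = Vt/C + R·V̇ + PEEP.
R·V̇ = PIP − Vt/C − PEEP = 39.0 − 495/28.3 − 4 = 39.0 − 17.491 − 4 = 17.509 cmH2O.
R = 17.509 / 0.8333 = 21.012 cmH2O·s/L.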